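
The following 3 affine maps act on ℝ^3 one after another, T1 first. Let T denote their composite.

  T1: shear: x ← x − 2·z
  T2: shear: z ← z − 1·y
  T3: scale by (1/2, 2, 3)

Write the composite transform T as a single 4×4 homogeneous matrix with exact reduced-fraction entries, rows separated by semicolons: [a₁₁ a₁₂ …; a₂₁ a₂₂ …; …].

T = [1/2 0 -1 0; 0 2 0 0; 0 -3 3 0; 0 0 0 1]

T1 = [1 0 -2 0; 0 1 0 0; 0 0 1 0; 0 0 0 1]
T2·T1 = [1 0 -2 0; 0 1 0 0; 0 -1 1 0; 0 0 0 1]
T3·…·T1 = [1/2 0 -1 0; 0 2 0 0; 0 -3 3 0; 0 0 0 1]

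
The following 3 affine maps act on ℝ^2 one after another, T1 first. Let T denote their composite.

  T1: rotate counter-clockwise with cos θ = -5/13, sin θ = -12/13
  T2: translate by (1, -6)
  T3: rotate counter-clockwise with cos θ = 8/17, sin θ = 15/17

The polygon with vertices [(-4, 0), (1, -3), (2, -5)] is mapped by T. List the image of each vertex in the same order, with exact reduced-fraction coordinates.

T1 rotate counter-clockwise with cos θ = -5/13, sin θ = -12/13: (-4, 0) → (20/13, 48/13); (1, -3) → (-41/13, 3/13); (2, -5) → (-70/13, 1/13)
T2 translate by (1, -6): (20/13, 48/13) → (33/13, -30/13); (-41/13, 3/13) → (-28/13, -75/13); (-70/13, 1/13) → (-57/13, -77/13)
T3 rotate counter-clockwise with cos θ = 8/17, sin θ = 15/17: (33/13, -30/13) → (42/13, 15/13); (-28/13, -75/13) → (53/13, -60/13); (-57/13, -77/13) → (699/221, -1471/221)

image vertices: (42/13, 15/13), (53/13, -60/13), (699/221, -1471/221)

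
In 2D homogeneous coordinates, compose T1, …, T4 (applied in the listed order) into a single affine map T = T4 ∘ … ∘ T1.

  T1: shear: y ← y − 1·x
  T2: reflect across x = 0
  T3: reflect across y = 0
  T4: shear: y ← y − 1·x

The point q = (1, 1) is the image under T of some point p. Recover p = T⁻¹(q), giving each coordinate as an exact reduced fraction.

T1 = [1 0 0; -1 1 0; 0 0 1]
T2·T1 = [-1 0 0; -1 1 0; 0 0 1]
T3·…·T1 = [-1 0 0; 1 -1 0; 0 0 1]
T4·…·T1 = [-1 0 0; 2 -1 0; 0 0 1]
det M = 1; M⁻¹ = [-1 0 0; -2 -1 0; 0 0 1]
M⁻¹ · (1, 1)ᵀ = (-1, -3)ᵀ

p = (-1, -3)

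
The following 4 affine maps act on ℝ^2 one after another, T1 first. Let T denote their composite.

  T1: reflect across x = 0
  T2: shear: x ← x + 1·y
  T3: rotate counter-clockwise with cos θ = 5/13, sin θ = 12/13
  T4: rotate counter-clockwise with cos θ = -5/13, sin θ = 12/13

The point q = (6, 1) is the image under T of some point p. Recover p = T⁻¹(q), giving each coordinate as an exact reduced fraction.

T1 = [-1 0 0; 0 1 0; 0 0 1]
T2·T1 = [-1 1 0; 0 1 0; 0 0 1]
T3·…·T1 = [-5/13 -7/13 0; -12/13 17/13 0; 0 0 1]
T4·…·T1 = [1 -1 0; 0 -1 0; 0 0 1]
det M = -1; M⁻¹ = [1 -1 0; 0 -1 0; 0 0 1]
M⁻¹ · (6, 1)ᵀ = (5, -1)ᵀ

p = (5, -1)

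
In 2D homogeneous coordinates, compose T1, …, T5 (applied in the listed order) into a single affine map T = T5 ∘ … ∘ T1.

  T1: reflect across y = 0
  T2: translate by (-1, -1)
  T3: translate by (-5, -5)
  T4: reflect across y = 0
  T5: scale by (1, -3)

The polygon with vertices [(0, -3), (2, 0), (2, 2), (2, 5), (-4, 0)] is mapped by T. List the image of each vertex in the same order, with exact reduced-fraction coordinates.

T1 reflect across y = 0: (0, -3) → (0, 3); (2, 0) → (2, 0); (2, 2) → (2, -2); (2, 5) → (2, -5); (-4, 0) → (-4, 0)
T2 translate by (-1, -1): (0, 3) → (-1, 2); (2, 0) → (1, -1); (2, -2) → (1, -3); (2, -5) → (1, -6); (-4, 0) → (-5, -1)
T3 translate by (-5, -5): (-1, 2) → (-6, -3); (1, -1) → (-4, -6); (1, -3) → (-4, -8); (1, -6) → (-4, -11); (-5, -1) → (-10, -6)
T4 reflect across y = 0: (-6, -3) → (-6, 3); (-4, -6) → (-4, 6); (-4, -8) → (-4, 8); (-4, -11) → (-4, 11); (-10, -6) → (-10, 6)
T5 scale by (1, -3): (-6, 3) → (-6, -9); (-4, 6) → (-4, -18); (-4, 8) → (-4, -24); (-4, 11) → (-4, -33); (-10, 6) → (-10, -18)

image vertices: (-6, -9), (-4, -18), (-4, -24), (-4, -33), (-10, -18)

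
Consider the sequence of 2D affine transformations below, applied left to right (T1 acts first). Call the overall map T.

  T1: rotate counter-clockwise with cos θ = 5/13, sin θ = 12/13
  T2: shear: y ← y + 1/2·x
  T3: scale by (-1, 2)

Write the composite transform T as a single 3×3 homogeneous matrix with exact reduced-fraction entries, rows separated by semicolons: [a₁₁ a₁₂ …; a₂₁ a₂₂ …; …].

T = [-5/13 12/13 0; 29/13 -2/13 0; 0 0 1]

T1 = [5/13 -12/13 0; 12/13 5/13 0; 0 0 1]
T2·T1 = [5/13 -12/13 0; 29/26 -1/13 0; 0 0 1]
T3·…·T1 = [-5/13 12/13 0; 29/13 -2/13 0; 0 0 1]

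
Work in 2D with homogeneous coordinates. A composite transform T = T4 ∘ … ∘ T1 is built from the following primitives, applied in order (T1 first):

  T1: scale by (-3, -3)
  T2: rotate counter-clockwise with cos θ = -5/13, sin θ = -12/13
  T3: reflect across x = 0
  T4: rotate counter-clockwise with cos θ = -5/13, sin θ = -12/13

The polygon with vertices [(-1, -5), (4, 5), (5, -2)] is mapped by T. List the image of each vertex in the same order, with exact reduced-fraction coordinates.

image vertices: (-3, 15), (12, -15), (15, 6)

T1 scale by (-3, -3): (-1, -5) → (3, 15); (4, 5) → (-12, -15); (5, -2) → (-15, 6)
T2 rotate counter-clockwise with cos θ = -5/13, sin θ = -12/13: (3, 15) → (165/13, -111/13); (-12, -15) → (-120/13, 219/13); (-15, 6) → (147/13, 150/13)
T3 reflect across x = 0: (165/13, -111/13) → (-165/13, -111/13); (-120/13, 219/13) → (120/13, 219/13); (147/13, 150/13) → (-147/13, 150/13)
T4 rotate counter-clockwise with cos θ = -5/13, sin θ = -12/13: (-165/13, -111/13) → (-3, 15); (120/13, 219/13) → (12, -15); (-147/13, 150/13) → (15, 6)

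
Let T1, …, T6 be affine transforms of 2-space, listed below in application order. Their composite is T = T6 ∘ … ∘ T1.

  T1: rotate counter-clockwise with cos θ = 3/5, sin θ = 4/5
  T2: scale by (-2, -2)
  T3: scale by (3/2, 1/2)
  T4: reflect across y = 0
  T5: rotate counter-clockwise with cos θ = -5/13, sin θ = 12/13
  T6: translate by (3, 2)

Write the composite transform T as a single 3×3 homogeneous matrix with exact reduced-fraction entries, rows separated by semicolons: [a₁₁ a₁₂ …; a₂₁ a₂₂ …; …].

T = [-3/65 -96/65 3; -128/65 129/65 2; 0 0 1]

T1 = [3/5 -4/5 0; 4/5 3/5 0; 0 0 1]
T2·T1 = [-6/5 8/5 0; -8/5 -6/5 0; 0 0 1]
T3·…·T1 = [-9/5 12/5 0; -4/5 -3/5 0; 0 0 1]
T4·…·T1 = [-9/5 12/5 0; 4/5 3/5 0; 0 0 1]
T5·…·T1 = [-3/65 -96/65 0; -128/65 129/65 0; 0 0 1]
T6·…·T1 = [-3/65 -96/65 3; -128/65 129/65 2; 0 0 1]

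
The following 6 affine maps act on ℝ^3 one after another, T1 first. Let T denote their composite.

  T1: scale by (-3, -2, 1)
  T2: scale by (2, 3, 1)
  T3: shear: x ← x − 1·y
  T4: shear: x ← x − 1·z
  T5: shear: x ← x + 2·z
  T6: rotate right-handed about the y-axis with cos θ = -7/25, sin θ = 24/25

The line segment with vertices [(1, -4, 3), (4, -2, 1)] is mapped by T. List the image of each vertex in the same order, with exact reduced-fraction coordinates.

T1 scale by (-3, -2, 1): (1, -4, 3) → (-3, 8, 3); (4, -2, 1) → (-12, 4, 1)
T2 scale by (2, 3, 1): (-3, 8, 3) → (-6, 24, 3); (-12, 4, 1) → (-24, 12, 1)
T3 shear: x ← x − 1·y: (-6, 24, 3) → (-30, 24, 3); (-24, 12, 1) → (-36, 12, 1)
T4 shear: x ← x − 1·z: (-30, 24, 3) → (-33, 24, 3); (-36, 12, 1) → (-37, 12, 1)
T5 shear: x ← x + 2·z: (-33, 24, 3) → (-27, 24, 3); (-37, 12, 1) → (-35, 12, 1)
T6 rotate right-handed about the y-axis with cos θ = -7/25, sin θ = 24/25: (-27, 24, 3) → (261/25, 24, 627/25); (-35, 12, 1) → (269/25, 12, 833/25)

image vertices: (261/25, 24, 627/25), (269/25, 12, 833/25)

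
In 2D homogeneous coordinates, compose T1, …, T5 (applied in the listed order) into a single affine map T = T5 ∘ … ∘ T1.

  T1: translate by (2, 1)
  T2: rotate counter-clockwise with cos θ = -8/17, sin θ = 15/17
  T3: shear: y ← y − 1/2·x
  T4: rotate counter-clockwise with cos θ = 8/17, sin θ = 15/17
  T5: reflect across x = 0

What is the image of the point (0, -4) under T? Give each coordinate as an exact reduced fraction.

T1 translate by (2, 1): (0, -4) → (2, -3)
T2 rotate counter-clockwise with cos θ = -8/17, sin θ = 15/17: (2, -3) → (29/17, 54/17)
T3 shear: y ← y − 1/2·x: (29/17, 54/17) → (29/17, 79/34)
T4 rotate counter-clockwise with cos θ = 8/17, sin θ = 15/17: (29/17, 79/34) → (-721/578, 751/289)
T5 reflect across x = 0: (-721/578, 751/289) → (721/578, 751/289)

T(p) = (721/578, 751/289)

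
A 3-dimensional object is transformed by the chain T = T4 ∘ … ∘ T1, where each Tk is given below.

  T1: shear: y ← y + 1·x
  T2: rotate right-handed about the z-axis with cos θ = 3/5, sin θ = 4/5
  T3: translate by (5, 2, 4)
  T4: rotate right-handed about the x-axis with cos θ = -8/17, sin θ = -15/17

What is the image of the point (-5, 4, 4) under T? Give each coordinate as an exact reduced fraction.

T1 shear: y ← y + 1·x: (-5, 4, 4) → (-5, -1, 4)
T2 rotate right-handed about the z-axis with cos θ = 3/5, sin θ = 4/5: (-5, -1, 4) → (-11/5, -23/5, 4)
T3 translate by (5, 2, 4): (-11/5, -23/5, 4) → (14/5, -13/5, 8)
T4 rotate right-handed about the x-axis with cos θ = -8/17, sin θ = -15/17: (14/5, -13/5, 8) → (14/5, 704/85, -25/17)

T(p) = (14/5, 704/85, -25/17)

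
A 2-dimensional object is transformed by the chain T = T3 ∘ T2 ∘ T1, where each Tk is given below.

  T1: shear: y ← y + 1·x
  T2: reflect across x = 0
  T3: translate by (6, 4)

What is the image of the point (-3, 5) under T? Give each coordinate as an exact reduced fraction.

T(p) = (9, 6)

T1 shear: y ← y + 1·x: (-3, 5) → (-3, 2)
T2 reflect across x = 0: (-3, 2) → (3, 2)
T3 translate by (6, 4): (3, 2) → (9, 6)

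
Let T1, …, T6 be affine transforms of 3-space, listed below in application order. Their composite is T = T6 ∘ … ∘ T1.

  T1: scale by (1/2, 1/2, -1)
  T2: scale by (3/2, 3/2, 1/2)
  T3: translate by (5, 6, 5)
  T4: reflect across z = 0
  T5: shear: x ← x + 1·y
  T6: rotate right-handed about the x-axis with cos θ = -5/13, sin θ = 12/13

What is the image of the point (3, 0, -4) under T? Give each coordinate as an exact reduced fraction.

T1 scale by (1/2, 1/2, -1): (3, 0, -4) → (3/2, 0, 4)
T2 scale by (3/2, 3/2, 1/2): (3/2, 0, 4) → (9/4, 0, 2)
T3 translate by (5, 6, 5): (9/4, 0, 2) → (29/4, 6, 7)
T4 reflect across z = 0: (29/4, 6, 7) → (29/4, 6, -7)
T5 shear: x ← x + 1·y: (29/4, 6, -7) → (53/4, 6, -7)
T6 rotate right-handed about the x-axis with cos θ = -5/13, sin θ = 12/13: (53/4, 6, -7) → (53/4, 54/13, 107/13)

T(p) = (53/4, 54/13, 107/13)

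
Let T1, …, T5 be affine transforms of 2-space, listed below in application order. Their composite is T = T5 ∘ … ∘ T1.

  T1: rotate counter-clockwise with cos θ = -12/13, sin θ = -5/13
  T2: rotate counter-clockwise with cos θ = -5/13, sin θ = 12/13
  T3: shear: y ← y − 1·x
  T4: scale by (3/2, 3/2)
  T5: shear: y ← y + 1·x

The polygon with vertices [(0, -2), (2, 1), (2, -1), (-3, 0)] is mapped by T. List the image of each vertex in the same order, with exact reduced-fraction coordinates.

T1 rotate counter-clockwise with cos θ = -12/13, sin θ = -5/13: (0, -2) → (-10/13, 24/13); (2, 1) → (-19/13, -22/13); (2, -1) → (-29/13, 2/13); (-3, 0) → (36/13, 15/13)
T2 rotate counter-clockwise with cos θ = -5/13, sin θ = 12/13: (-10/13, 24/13) → (-238/169, -240/169); (-19/13, -22/13) → (359/169, -118/169); (-29/13, 2/13) → (121/169, -358/169); (36/13, 15/13) → (-360/169, 357/169)
T3 shear: y ← y − 1·x: (-238/169, -240/169) → (-238/169, -2/169); (359/169, -118/169) → (359/169, -477/169); (121/169, -358/169) → (121/169, -479/169); (-360/169, 357/169) → (-360/169, 717/169)
T4 scale by (3/2, 3/2): (-238/169, -2/169) → (-357/169, -3/169); (359/169, -477/169) → (1077/338, -1431/338); (121/169, -479/169) → (363/338, -1437/338); (-360/169, 717/169) → (-540/169, 2151/338)
T5 shear: y ← y + 1·x: (-357/169, -3/169) → (-357/169, -360/169); (1077/338, -1431/338) → (1077/338, -177/169); (363/338, -1437/338) → (363/338, -537/169); (-540/169, 2151/338) → (-540/169, 1071/338)

image vertices: (-357/169, -360/169), (1077/338, -177/169), (363/338, -537/169), (-540/169, 1071/338)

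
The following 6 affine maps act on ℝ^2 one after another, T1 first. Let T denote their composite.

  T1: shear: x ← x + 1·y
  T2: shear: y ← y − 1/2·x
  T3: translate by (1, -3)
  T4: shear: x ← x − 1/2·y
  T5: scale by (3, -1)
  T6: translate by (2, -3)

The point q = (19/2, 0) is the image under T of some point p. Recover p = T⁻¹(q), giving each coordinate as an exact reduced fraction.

T1 = [1 1 0; 0 1 0; 0 0 1]
T2·T1 = [1 1 0; -1/2 1/2 0; 0 0 1]
T3·…·T1 = [1 1 1; -1/2 1/2 -3; 0 0 1]
T4·…·T1 = [5/4 3/4 5/2; -1/2 1/2 -3; 0 0 1]
T5·…·T1 = [15/4 9/4 15/2; 1/2 -1/2 3; 0 0 1]
T6·…·T1 = [15/4 9/4 19/2; 1/2 -1/2 0; 0 0 1]
det M = -3; M⁻¹ = [1/6 3/4 -19/12; 1/6 -5/4 -19/12; 0 0 1]
M⁻¹ · (19/2, 0)ᵀ = (0, 0)ᵀ

p = (0, 0)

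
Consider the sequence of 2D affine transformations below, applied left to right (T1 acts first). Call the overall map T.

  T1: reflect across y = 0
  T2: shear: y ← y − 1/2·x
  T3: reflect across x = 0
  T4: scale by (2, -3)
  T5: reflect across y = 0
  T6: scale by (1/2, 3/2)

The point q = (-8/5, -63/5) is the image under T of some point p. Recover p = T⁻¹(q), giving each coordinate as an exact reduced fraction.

p = (8/5, 2)

T1 = [1 0 0; 0 -1 0; 0 0 1]
T2·T1 = [1 0 0; -1/2 -1 0; 0 0 1]
T3·…·T1 = [-1 0 0; -1/2 -1 0; 0 0 1]
T4·…·T1 = [-2 0 0; 3/2 3 0; 0 0 1]
T5·…·T1 = [-2 0 0; -3/2 -3 0; 0 0 1]
T6·…·T1 = [-1 0 0; -9/4 -9/2 0; 0 0 1]
det M = 9/2; M⁻¹ = [-1 0 0; 1/2 -2/9 0; 0 0 1]
M⁻¹ · (-8/5, -63/5)ᵀ = (8/5, 2)ᵀ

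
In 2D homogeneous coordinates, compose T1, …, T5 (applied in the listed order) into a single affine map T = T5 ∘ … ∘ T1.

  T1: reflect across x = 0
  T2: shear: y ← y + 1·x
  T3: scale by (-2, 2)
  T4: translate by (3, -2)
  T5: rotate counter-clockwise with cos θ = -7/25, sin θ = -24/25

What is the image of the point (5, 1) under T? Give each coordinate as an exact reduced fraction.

T(p) = (-331/25, -242/25)

T1 reflect across x = 0: (5, 1) → (-5, 1)
T2 shear: y ← y + 1·x: (-5, 1) → (-5, -4)
T3 scale by (-2, 2): (-5, -4) → (10, -8)
T4 translate by (3, -2): (10, -8) → (13, -10)
T5 rotate counter-clockwise with cos θ = -7/25, sin θ = -24/25: (13, -10) → (-331/25, -242/25)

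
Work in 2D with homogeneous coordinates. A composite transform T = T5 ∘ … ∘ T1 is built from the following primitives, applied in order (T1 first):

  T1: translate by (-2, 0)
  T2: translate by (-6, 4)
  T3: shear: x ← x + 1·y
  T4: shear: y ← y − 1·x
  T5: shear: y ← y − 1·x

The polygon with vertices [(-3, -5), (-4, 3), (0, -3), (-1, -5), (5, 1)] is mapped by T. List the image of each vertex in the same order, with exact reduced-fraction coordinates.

image vertices: (-12, 23), (-5, 17), (-7, 15), (-10, 19), (2, 1)

T1 translate by (-2, 0): (-3, -5) → (-5, -5); (-4, 3) → (-6, 3); (0, -3) → (-2, -3); (-1, -5) → (-3, -5); (5, 1) → (3, 1)
T2 translate by (-6, 4): (-5, -5) → (-11, -1); (-6, 3) → (-12, 7); (-2, -3) → (-8, 1); (-3, -5) → (-9, -1); (3, 1) → (-3, 5)
T3 shear: x ← x + 1·y: (-11, -1) → (-12, -1); (-12, 7) → (-5, 7); (-8, 1) → (-7, 1); (-9, -1) → (-10, -1); (-3, 5) → (2, 5)
T4 shear: y ← y − 1·x: (-12, -1) → (-12, 11); (-5, 7) → (-5, 12); (-7, 1) → (-7, 8); (-10, -1) → (-10, 9); (2, 5) → (2, 3)
T5 shear: y ← y − 1·x: (-12, 11) → (-12, 23); (-5, 12) → (-5, 17); (-7, 8) → (-7, 15); (-10, 9) → (-10, 19); (2, 3) → (2, 1)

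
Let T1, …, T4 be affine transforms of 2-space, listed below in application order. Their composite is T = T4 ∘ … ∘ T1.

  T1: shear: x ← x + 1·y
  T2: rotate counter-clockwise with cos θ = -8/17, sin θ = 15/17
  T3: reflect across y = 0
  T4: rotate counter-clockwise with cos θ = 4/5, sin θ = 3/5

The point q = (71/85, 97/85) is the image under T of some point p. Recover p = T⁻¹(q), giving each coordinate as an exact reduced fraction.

T1 = [1 1 0; 0 1 0; 0 0 1]
T2·T1 = [-8/17 -23/17 0; 15/17 7/17 0; 0 0 1]
T3·…·T1 = [-8/17 -23/17 0; -15/17 -7/17 0; 0 0 1]
T4·…·T1 = [13/85 -71/85 0; -84/85 -97/85 0; 0 0 1]
det M = -1; M⁻¹ = [97/85 -71/85 0; -84/85 -13/85 0; 0 0 1]
M⁻¹ · (71/85, 97/85)ᵀ = (0, -1)ᵀ

p = (0, -1)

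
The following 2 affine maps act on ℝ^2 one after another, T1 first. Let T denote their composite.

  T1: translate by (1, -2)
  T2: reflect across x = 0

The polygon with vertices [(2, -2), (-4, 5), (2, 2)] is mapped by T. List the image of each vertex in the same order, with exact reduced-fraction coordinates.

image vertices: (-3, -4), (3, 3), (-3, 0)

T1 translate by (1, -2): (2, -2) → (3, -4); (-4, 5) → (-3, 3); (2, 2) → (3, 0)
T2 reflect across x = 0: (3, -4) → (-3, -4); (-3, 3) → (3, 3); (3, 0) → (-3, 0)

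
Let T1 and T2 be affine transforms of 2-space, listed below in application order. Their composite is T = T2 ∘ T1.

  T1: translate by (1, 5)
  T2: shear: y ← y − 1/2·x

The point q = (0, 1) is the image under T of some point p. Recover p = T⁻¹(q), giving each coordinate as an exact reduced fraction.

T1 = [1 0 1; 0 1 5; 0 0 1]
T2·T1 = [1 0 1; -1/2 1 9/2; 0 0 1]
det M = 1; M⁻¹ = [1 0 -1; 1/2 1 -5; 0 0 1]
M⁻¹ · (0, 1)ᵀ = (-1, -4)ᵀ

p = (-1, -4)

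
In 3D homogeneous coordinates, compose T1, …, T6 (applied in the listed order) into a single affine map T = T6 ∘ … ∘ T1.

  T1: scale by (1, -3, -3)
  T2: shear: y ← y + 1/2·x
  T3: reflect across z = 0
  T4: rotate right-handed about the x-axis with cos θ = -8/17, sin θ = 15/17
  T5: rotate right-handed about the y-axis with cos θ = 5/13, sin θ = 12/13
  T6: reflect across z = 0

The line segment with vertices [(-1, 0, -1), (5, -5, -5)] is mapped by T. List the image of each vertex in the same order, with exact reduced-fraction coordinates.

image vertices: (113/221, 49/17, -573/442), (295/13, 5, -105/26)

T1 scale by (1, -3, -3): (-1, 0, -1) → (-1, 0, 3); (5, -5, -5) → (5, 15, 15)
T2 shear: y ← y + 1/2·x: (-1, 0, 3) → (-1, -1/2, 3); (5, 15, 15) → (5, 35/2, 15)
T3 reflect across z = 0: (-1, -1/2, 3) → (-1, -1/2, -3); (5, 35/2, 15) → (5, 35/2, -15)
T4 rotate right-handed about the x-axis with cos θ = -8/17, sin θ = 15/17: (-1, -1/2, -3) → (-1, 49/17, 33/34); (5, 35/2, -15) → (5, 5, 45/2)
T5 rotate right-handed about the y-axis with cos θ = 5/13, sin θ = 12/13: (-1, 49/17, 33/34) → (113/221, 49/17, 573/442); (5, 5, 45/2) → (295/13, 5, 105/26)
T6 reflect across z = 0: (113/221, 49/17, 573/442) → (113/221, 49/17, -573/442); (295/13, 5, 105/26) → (295/13, 5, -105/26)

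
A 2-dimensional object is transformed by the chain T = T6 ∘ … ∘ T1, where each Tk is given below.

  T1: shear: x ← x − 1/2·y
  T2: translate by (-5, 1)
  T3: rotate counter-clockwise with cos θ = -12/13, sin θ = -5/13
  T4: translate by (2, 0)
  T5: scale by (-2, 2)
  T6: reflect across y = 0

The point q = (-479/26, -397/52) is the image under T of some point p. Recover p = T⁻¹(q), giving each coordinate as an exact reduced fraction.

T1 = [1 -1/2 0; 0 1 0; 0 0 1]
T2·T1 = [1 -1/2 -5; 0 1 1; 0 0 1]
T3·…·T1 = [-12/13 11/13 5; -5/13 -19/26 1; 0 0 1]
T4·…·T1 = [-12/13 11/13 7; -5/13 -19/26 1; 0 0 1]
T5·…·T1 = [24/13 -22/13 -14; -10/13 -19/13 2; 0 0 1]
T6·…·T1 = [24/13 -22/13 -14; 10/13 19/13 -2; 0 0 1]
det M = 4; M⁻¹ = [19/52 11/26 155/26; -5/26 6/13 -23/13; 0 0 1]
M⁻¹ · (-479/26, -397/52)ᵀ = (-4, -7/4)ᵀ

p = (-4, -7/4)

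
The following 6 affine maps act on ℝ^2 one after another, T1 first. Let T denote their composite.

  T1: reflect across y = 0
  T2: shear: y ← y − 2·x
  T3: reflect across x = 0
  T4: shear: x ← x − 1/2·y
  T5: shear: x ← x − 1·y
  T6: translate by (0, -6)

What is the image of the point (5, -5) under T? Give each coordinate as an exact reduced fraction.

T(p) = (5/2, -11)

T1 reflect across y = 0: (5, -5) → (5, 5)
T2 shear: y ← y − 2·x: (5, 5) → (5, -5)
T3 reflect across x = 0: (5, -5) → (-5, -5)
T4 shear: x ← x − 1/2·y: (-5, -5) → (-5/2, -5)
T5 shear: x ← x − 1·y: (-5/2, -5) → (5/2, -5)
T6 translate by (0, -6): (5/2, -5) → (5/2, -11)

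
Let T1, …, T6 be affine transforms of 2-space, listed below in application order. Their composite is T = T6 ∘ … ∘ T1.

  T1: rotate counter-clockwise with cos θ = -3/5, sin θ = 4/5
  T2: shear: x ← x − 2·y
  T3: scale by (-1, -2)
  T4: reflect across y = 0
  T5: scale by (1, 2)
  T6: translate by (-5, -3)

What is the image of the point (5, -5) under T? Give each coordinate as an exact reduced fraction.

T(p) = (8, 25)

T1 rotate counter-clockwise with cos θ = -3/5, sin θ = 4/5: (5, -5) → (1, 7)
T2 shear: x ← x − 2·y: (1, 7) → (-13, 7)
T3 scale by (-1, -2): (-13, 7) → (13, -14)
T4 reflect across y = 0: (13, -14) → (13, 14)
T5 scale by (1, 2): (13, 14) → (13, 28)
T6 translate by (-5, -3): (13, 28) → (8, 25)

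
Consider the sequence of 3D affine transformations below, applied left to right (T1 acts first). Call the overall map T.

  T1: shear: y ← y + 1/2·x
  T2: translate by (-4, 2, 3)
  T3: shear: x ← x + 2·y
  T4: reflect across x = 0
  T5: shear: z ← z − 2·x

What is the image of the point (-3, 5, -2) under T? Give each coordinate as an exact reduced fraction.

T(p) = (-4, 11/2, 9)

T1 shear: y ← y + 1/2·x: (-3, 5, -2) → (-3, 7/2, -2)
T2 translate by (-4, 2, 3): (-3, 7/2, -2) → (-7, 11/2, 1)
T3 shear: x ← x + 2·y: (-7, 11/2, 1) → (4, 11/2, 1)
T4 reflect across x = 0: (4, 11/2, 1) → (-4, 11/2, 1)
T5 shear: z ← z − 2·x: (-4, 11/2, 1) → (-4, 11/2, 9)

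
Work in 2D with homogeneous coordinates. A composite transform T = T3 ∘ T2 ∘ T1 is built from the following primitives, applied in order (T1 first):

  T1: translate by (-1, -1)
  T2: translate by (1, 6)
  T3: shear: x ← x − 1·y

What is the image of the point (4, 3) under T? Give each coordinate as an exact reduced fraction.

T(p) = (-4, 8)

T1 translate by (-1, -1): (4, 3) → (3, 2)
T2 translate by (1, 6): (3, 2) → (4, 8)
T3 shear: x ← x − 1·y: (4, 8) → (-4, 8)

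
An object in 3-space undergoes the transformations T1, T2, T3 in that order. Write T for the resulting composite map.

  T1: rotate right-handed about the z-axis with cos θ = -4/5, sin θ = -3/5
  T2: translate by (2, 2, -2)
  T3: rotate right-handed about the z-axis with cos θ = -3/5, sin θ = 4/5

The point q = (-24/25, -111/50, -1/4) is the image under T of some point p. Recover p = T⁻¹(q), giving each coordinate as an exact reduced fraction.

T1 = [-4/5 3/5 0 0; -3/5 -4/5 0 0; 0 0 1 0; 0 0 0 1]
T2·T1 = [-4/5 3/5 0 2; -3/5 -4/5 0 2; 0 0 1 -2; 0 0 0 1]
T3·…·T1 = [24/25 7/25 0 -14/5; -7/25 24/25 0 2/5; 0 0 1 -2; 0 0 0 1]
det M = 1; M⁻¹ = [24/25 -7/25 0 14/5; 7/25 24/25 0 2/5; 0 0 1 2; 0 0 0 1]
M⁻¹ · (-24/25, -111/50, -1/4)ᵀ = (5/2, -2, 7/4)ᵀ

p = (5/2, -2, 7/4)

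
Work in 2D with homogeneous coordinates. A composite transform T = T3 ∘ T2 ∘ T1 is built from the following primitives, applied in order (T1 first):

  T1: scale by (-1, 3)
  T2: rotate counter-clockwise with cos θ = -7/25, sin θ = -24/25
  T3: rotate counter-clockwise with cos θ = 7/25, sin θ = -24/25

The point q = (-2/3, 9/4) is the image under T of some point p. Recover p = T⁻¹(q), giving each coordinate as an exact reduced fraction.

T1 = [-1 0 0; 0 3 0; 0 0 1]
T2·T1 = [7/25 72/25 0; 24/25 -21/25 0; 0 0 1]
T3·…·T1 = [1 0 0; 0 -3 0; 0 0 1]
det M = -3; M⁻¹ = [1 0 0; 0 -1/3 0; 0 0 1]
M⁻¹ · (-2/3, 9/4)ᵀ = (-2/3, -3/4)ᵀ

p = (-2/3, -3/4)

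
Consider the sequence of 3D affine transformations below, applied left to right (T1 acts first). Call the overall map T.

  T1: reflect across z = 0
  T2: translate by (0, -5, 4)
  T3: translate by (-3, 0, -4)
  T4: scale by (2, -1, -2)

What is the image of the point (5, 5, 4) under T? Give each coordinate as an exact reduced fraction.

T1 reflect across z = 0: (5, 5, 4) → (5, 5, -4)
T2 translate by (0, -5, 4): (5, 5, -4) → (5, 0, 0)
T3 translate by (-3, 0, -4): (5, 0, 0) → (2, 0, -4)
T4 scale by (2, -1, -2): (2, 0, -4) → (4, 0, 8)

T(p) = (4, 0, 8)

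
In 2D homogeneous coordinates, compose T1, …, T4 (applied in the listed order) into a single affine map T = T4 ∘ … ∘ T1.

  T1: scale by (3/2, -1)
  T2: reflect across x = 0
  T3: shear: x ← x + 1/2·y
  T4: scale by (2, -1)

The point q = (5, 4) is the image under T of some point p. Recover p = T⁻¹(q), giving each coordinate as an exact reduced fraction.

T1 = [3/2 0 0; 0 -1 0; 0 0 1]
T2·T1 = [-3/2 0 0; 0 -1 0; 0 0 1]
T3·…·T1 = [-3/2 -1/2 0; 0 -1 0; 0 0 1]
T4·…·T1 = [-3 -1 0; 0 1 0; 0 0 1]
det M = -3; M⁻¹ = [-1/3 -1/3 0; 0 1 0; 0 0 1]
M⁻¹ · (5, 4)ᵀ = (-3, 4)ᵀ

p = (-3, 4)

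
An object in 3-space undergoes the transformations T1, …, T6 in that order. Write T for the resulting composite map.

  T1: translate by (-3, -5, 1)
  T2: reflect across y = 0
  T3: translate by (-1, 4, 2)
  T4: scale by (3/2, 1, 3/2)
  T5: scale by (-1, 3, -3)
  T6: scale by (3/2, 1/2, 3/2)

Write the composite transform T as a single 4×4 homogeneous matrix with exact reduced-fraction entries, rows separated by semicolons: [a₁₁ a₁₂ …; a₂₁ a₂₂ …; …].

T1 = [1 0 0 -3; 0 1 0 -5; 0 0 1 1; 0 0 0 1]
T2·T1 = [1 0 0 -3; 0 -1 0 5; 0 0 1 1; 0 0 0 1]
T3·…·T1 = [1 0 0 -4; 0 -1 0 9; 0 0 1 3; 0 0 0 1]
T4·…·T1 = [3/2 0 0 -6; 0 -1 0 9; 0 0 3/2 9/2; 0 0 0 1]
T5·…·T1 = [-3/2 0 0 6; 0 -3 0 27; 0 0 -9/2 -27/2; 0 0 0 1]
T6·…·T1 = [-9/4 0 0 9; 0 -3/2 0 27/2; 0 0 -27/4 -81/4; 0 0 0 1]

T = [-9/4 0 0 9; 0 -3/2 0 27/2; 0 0 -27/4 -81/4; 0 0 0 1]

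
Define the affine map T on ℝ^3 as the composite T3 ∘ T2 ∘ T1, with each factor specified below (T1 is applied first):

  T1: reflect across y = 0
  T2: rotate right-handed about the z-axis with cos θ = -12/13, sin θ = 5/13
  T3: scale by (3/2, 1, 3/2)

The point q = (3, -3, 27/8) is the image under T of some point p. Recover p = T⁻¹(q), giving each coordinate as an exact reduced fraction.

p = (-3, -2, 9/4)

T1 = [1 0 0 0; 0 -1 0 0; 0 0 1 0; 0 0 0 1]
T2·T1 = [-12/13 5/13 0 0; 5/13 12/13 0 0; 0 0 1 0; 0 0 0 1]
T3·…·T1 = [-18/13 15/26 0 0; 5/13 12/13 0 0; 0 0 3/2 0; 0 0 0 1]
det M = -9/4; M⁻¹ = [-8/13 5/13 0 0; 10/39 12/13 0 0; 0 0 2/3 0; 0 0 0 1]
M⁻¹ · (3, -3, 27/8)ᵀ = (-3, -2, 9/4)ᵀ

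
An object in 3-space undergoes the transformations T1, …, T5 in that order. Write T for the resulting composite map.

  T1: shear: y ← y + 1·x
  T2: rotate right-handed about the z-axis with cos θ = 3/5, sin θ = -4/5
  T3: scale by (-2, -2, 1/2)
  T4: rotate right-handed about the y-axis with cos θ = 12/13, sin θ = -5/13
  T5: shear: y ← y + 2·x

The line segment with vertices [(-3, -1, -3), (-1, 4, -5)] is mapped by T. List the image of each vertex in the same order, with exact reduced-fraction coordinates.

T1 shear: y ← y + 1·x: (-3, -1, -3) → (-3, -4, -3); (-1, 4, -5) → (-1, 3, -5)
T2 rotate right-handed about the z-axis with cos θ = 3/5, sin θ = -4/5: (-3, -4, -3) → (-5, 0, -3); (-1, 3, -5) → (9/5, 13/5, -5)
T3 scale by (-2, -2, 1/2): (-5, 0, -3) → (10, 0, -3/2); (9/5, 13/5, -5) → (-18/5, -26/5, -5/2)
T4 rotate right-handed about the y-axis with cos θ = 12/13, sin θ = -5/13: (10, 0, -3/2) → (255/26, 0, 32/13); (-18/5, -26/5, -5/2) → (-307/130, -26/5, -48/13)
T5 shear: y ← y + 2·x: (255/26, 0, 32/13) → (255/26, 255/13, 32/13); (-307/130, -26/5, -48/13) → (-307/130, -129/13, -48/13)

image vertices: (255/26, 255/13, 32/13), (-307/130, -129/13, -48/13)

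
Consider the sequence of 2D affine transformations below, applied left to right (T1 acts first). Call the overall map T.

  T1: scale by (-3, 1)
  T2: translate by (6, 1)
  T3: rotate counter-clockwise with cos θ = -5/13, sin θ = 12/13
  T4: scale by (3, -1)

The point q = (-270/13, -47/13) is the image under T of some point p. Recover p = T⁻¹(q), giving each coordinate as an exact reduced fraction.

T1 = [-3 0 0; 0 1 0; 0 0 1]
T2·T1 = [-3 0 6; 0 1 1; 0 0 1]
T3·…·T1 = [15/13 -12/13 -42/13; -36/13 -5/13 67/13; 0 0 1]
T4·…·T1 = [45/13 -36/13 -126/13; 36/13 5/13 -67/13; 0 0 1]
det M = 9; M⁻¹ = [5/117 4/13 2; -4/13 5/13 -1; 0 0 1]
M⁻¹ · (-270/13, -47/13)ᵀ = (0, 4)ᵀ

p = (0, 4)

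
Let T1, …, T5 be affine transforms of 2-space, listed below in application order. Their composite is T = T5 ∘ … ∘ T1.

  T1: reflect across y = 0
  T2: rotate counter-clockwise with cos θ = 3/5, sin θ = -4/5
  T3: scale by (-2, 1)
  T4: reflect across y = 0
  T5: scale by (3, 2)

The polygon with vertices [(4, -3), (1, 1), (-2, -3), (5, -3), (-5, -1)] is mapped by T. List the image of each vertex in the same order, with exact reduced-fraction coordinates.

image vertices: (-144/5, 14/5), (6/5, 14/5), (-36/5, -34/5), (-162/5, 22/5), (66/5, -46/5)

T1 reflect across y = 0: (4, -3) → (4, 3); (1, 1) → (1, -1); (-2, -3) → (-2, 3); (5, -3) → (5, 3); (-5, -1) → (-5, 1)
T2 rotate counter-clockwise with cos θ = 3/5, sin θ = -4/5: (4, 3) → (24/5, -7/5); (1, -1) → (-1/5, -7/5); (-2, 3) → (6/5, 17/5); (5, 3) → (27/5, -11/5); (-5, 1) → (-11/5, 23/5)
T3 scale by (-2, 1): (24/5, -7/5) → (-48/5, -7/5); (-1/5, -7/5) → (2/5, -7/5); (6/5, 17/5) → (-12/5, 17/5); (27/5, -11/5) → (-54/5, -11/5); (-11/5, 23/5) → (22/5, 23/5)
T4 reflect across y = 0: (-48/5, -7/5) → (-48/5, 7/5); (2/5, -7/5) → (2/5, 7/5); (-12/5, 17/5) → (-12/5, -17/5); (-54/5, -11/5) → (-54/5, 11/5); (22/5, 23/5) → (22/5, -23/5)
T5 scale by (3, 2): (-48/5, 7/5) → (-144/5, 14/5); (2/5, 7/5) → (6/5, 14/5); (-12/5, -17/5) → (-36/5, -34/5); (-54/5, 11/5) → (-162/5, 22/5); (22/5, -23/5) → (66/5, -46/5)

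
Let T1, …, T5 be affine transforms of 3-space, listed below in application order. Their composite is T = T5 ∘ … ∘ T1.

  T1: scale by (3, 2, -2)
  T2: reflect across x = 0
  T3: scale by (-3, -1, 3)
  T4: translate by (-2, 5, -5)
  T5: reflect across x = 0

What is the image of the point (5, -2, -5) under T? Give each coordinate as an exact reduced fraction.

T(p) = (-43, 9, 25)

T1 scale by (3, 2, -2): (5, -2, -5) → (15, -4, 10)
T2 reflect across x = 0: (15, -4, 10) → (-15, -4, 10)
T3 scale by (-3, -1, 3): (-15, -4, 10) → (45, 4, 30)
T4 translate by (-2, 5, -5): (45, 4, 30) → (43, 9, 25)
T5 reflect across x = 0: (43, 9, 25) → (-43, 9, 25)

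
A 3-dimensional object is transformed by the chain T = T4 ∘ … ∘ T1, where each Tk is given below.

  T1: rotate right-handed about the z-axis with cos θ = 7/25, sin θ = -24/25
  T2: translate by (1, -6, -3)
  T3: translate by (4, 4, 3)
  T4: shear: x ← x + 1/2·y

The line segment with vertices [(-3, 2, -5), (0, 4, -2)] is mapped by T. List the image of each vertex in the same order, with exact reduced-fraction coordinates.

T1 rotate right-handed about the z-axis with cos θ = 7/25, sin θ = -24/25: (-3, 2, -5) → (27/25, 86/25, -5); (0, 4, -2) → (96/25, 28/25, -2)
T2 translate by (1, -6, -3): (27/25, 86/25, -5) → (52/25, -64/25, -8); (96/25, 28/25, -2) → (121/25, -122/25, -5)
T3 translate by (4, 4, 3): (52/25, -64/25, -8) → (152/25, 36/25, -5); (121/25, -122/25, -5) → (221/25, -22/25, -2)
T4 shear: x ← x + 1/2·y: (152/25, 36/25, -5) → (34/5, 36/25, -5); (221/25, -22/25, -2) → (42/5, -22/25, -2)

image vertices: (34/5, 36/25, -5), (42/5, -22/25, -2)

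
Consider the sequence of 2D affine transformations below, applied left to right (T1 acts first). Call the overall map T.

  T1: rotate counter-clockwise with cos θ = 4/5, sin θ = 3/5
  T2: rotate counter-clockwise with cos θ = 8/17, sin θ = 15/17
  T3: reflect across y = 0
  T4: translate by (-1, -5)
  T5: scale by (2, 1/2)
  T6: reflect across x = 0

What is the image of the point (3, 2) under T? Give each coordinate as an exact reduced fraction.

T1 rotate counter-clockwise with cos θ = 4/5, sin θ = 3/5: (3, 2) → (6/5, 17/5)
T2 rotate counter-clockwise with cos θ = 8/17, sin θ = 15/17: (6/5, 17/5) → (-207/85, 226/85)
T3 reflect across y = 0: (-207/85, 226/85) → (-207/85, -226/85)
T4 translate by (-1, -5): (-207/85, -226/85) → (-292/85, -651/85)
T5 scale by (2, 1/2): (-292/85, -651/85) → (-584/85, -651/170)
T6 reflect across x = 0: (-584/85, -651/170) → (584/85, -651/170)

T(p) = (584/85, -651/170)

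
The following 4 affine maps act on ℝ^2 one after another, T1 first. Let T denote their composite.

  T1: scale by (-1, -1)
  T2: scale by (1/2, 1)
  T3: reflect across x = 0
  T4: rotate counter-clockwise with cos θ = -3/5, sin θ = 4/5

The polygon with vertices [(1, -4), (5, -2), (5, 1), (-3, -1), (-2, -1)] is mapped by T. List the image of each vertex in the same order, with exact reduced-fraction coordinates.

T1 scale by (-1, -1): (1, -4) → (-1, 4); (5, -2) → (-5, 2); (5, 1) → (-5, -1); (-3, -1) → (3, 1); (-2, -1) → (2, 1)
T2 scale by (1/2, 1): (-1, 4) → (-1/2, 4); (-5, 2) → (-5/2, 2); (-5, -1) → (-5/2, -1); (3, 1) → (3/2, 1); (2, 1) → (1, 1)
T3 reflect across x = 0: (-1/2, 4) → (1/2, 4); (-5/2, 2) → (5/2, 2); (-5/2, -1) → (5/2, -1); (3/2, 1) → (-3/2, 1); (1, 1) → (-1, 1)
T4 rotate counter-clockwise with cos θ = -3/5, sin θ = 4/5: (1/2, 4) → (-7/2, -2); (5/2, 2) → (-31/10, 4/5); (5/2, -1) → (-7/10, 13/5); (-3/2, 1) → (1/10, -9/5); (-1, 1) → (-1/5, -7/5)

image vertices: (-7/2, -2), (-31/10, 4/5), (-7/10, 13/5), (1/10, -9/5), (-1/5, -7/5)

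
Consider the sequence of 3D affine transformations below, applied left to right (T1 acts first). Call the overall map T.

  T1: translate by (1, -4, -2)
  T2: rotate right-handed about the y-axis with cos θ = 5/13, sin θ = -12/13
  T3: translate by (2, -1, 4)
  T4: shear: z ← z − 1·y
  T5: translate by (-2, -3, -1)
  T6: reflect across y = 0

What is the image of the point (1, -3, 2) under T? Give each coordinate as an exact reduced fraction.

T1 translate by (1, -4, -2): (1, -3, 2) → (2, -7, 0)
T2 rotate right-handed about the y-axis with cos θ = 5/13, sin θ = -12/13: (2, -7, 0) → (10/13, -7, 24/13)
T3 translate by (2, -1, 4): (10/13, -7, 24/13) → (36/13, -8, 76/13)
T4 shear: z ← z − 1·y: (36/13, -8, 76/13) → (36/13, -8, 180/13)
T5 translate by (-2, -3, -1): (36/13, -8, 180/13) → (10/13, -11, 167/13)
T6 reflect across y = 0: (10/13, -11, 167/13) → (10/13, 11, 167/13)

T(p) = (10/13, 11, 167/13)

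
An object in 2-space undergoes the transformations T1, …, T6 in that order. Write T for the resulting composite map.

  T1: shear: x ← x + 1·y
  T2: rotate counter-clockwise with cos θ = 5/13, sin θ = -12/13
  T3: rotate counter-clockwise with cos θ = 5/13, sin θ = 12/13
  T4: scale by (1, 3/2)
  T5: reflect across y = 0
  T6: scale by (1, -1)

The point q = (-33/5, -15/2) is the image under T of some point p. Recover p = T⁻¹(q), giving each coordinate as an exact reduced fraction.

p = (-8/5, -5)

T1 = [1 1 0; 0 1 0; 0 0 1]
T2·T1 = [5/13 17/13 0; -12/13 -7/13 0; 0 0 1]
T3·…·T1 = [1 1 0; 0 1 0; 0 0 1]
T4·…·T1 = [1 1 0; 0 3/2 0; 0 0 1]
T5·…·T1 = [1 1 0; 0 -3/2 0; 0 0 1]
T6·…·T1 = [1 1 0; 0 3/2 0; 0 0 1]
det M = 3/2; M⁻¹ = [1 -2/3 0; 0 2/3 0; 0 0 1]
M⁻¹ · (-33/5, -15/2)ᵀ = (-8/5, -5)ᵀ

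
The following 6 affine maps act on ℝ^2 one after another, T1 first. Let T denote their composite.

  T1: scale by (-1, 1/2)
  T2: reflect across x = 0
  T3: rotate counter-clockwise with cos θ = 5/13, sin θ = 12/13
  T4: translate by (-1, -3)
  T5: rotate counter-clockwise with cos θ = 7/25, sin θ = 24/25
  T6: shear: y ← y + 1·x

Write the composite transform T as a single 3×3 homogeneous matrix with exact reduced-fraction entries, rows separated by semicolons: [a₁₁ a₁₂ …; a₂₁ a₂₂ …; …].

T1 = [-1 0 0; 0 1/2 0; 0 0 1]
T2·T1 = [1 0 0; 0 1/2 0; 0 0 1]
T3·…·T1 = [5/13 -6/13 0; 12/13 5/26 0; 0 0 1]
T4·…·T1 = [5/13 -6/13 -1; 12/13 5/26 -3; 0 0 1]
T5·…·T1 = [-253/325 -102/325 13/5; 204/325 -253/650 -9/5; 0 0 1]
T6·…·T1 = [-253/325 -102/325 13/5; -49/325 -457/650 4/5; 0 0 1]

T = [-253/325 -102/325 13/5; -49/325 -457/650 4/5; 0 0 1]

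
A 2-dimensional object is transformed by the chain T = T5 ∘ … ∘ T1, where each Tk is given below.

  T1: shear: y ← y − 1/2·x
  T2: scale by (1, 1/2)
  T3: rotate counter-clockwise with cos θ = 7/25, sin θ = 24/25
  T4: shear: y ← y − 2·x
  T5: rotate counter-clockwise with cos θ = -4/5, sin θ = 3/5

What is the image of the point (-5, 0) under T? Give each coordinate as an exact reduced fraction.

T1 shear: y ← y − 1/2·x: (-5, 0) → (-5, 5/2)
T2 scale by (1, 1/2): (-5, 5/2) → (-5, 5/4)
T3 rotate counter-clockwise with cos θ = 7/25, sin θ = 24/25: (-5, 5/4) → (-13/5, -89/20)
T4 shear: y ← y − 2·x: (-13/5, -89/20) → (-13/5, 3/4)
T5 rotate counter-clockwise with cos θ = -4/5, sin θ = 3/5: (-13/5, 3/4) → (163/100, -54/25)

T(p) = (163/100, -54/25)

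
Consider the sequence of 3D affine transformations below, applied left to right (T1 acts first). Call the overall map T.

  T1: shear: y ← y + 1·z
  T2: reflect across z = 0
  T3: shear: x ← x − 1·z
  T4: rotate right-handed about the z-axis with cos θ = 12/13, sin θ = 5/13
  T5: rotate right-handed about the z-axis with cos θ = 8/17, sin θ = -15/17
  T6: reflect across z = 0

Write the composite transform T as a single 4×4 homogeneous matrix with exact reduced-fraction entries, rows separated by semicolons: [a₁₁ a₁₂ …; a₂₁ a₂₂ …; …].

T = [171/221 140/221 311/221 0; -140/221 171/221 31/221 0; 0 0 1 0; 0 0 0 1]

T1 = [1 0 0 0; 0 1 1 0; 0 0 1 0; 0 0 0 1]
T2·T1 = [1 0 0 0; 0 1 1 0; 0 0 -1 0; 0 0 0 1]
T3·…·T1 = [1 0 1 0; 0 1 1 0; 0 0 -1 0; 0 0 0 1]
T4·…·T1 = [12/13 -5/13 7/13 0; 5/13 12/13 17/13 0; 0 0 -1 0; 0 0 0 1]
T5·…·T1 = [171/221 140/221 311/221 0; -140/221 171/221 31/221 0; 0 0 -1 0; 0 0 0 1]
T6·…·T1 = [171/221 140/221 311/221 0; -140/221 171/221 31/221 0; 0 0 1 0; 0 0 0 1]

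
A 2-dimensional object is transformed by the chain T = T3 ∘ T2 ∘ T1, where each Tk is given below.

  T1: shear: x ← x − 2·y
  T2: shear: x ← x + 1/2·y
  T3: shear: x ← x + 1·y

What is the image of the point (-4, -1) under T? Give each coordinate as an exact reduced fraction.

T(p) = (-7/2, -1)

T1 shear: x ← x − 2·y: (-4, -1) → (-2, -1)
T2 shear: x ← x + 1/2·y: (-2, -1) → (-5/2, -1)
T3 shear: x ← x + 1·y: (-5/2, -1) → (-7/2, -1)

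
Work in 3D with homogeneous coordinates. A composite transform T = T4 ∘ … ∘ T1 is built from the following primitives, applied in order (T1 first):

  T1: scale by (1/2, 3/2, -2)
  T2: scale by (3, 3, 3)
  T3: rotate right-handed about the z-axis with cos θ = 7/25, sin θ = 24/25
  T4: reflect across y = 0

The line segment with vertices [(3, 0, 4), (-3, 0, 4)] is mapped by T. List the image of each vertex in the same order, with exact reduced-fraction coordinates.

image vertices: (63/50, -108/25, -24), (-63/50, 108/25, -24)

T1 scale by (1/2, 3/2, -2): (3, 0, 4) → (3/2, 0, -8); (-3, 0, 4) → (-3/2, 0, -8)
T2 scale by (3, 3, 3): (3/2, 0, -8) → (9/2, 0, -24); (-3/2, 0, -8) → (-9/2, 0, -24)
T3 rotate right-handed about the z-axis with cos θ = 7/25, sin θ = 24/25: (9/2, 0, -24) → (63/50, 108/25, -24); (-9/2, 0, -24) → (-63/50, -108/25, -24)
T4 reflect across y = 0: (63/50, 108/25, -24) → (63/50, -108/25, -24); (-63/50, -108/25, -24) → (-63/50, 108/25, -24)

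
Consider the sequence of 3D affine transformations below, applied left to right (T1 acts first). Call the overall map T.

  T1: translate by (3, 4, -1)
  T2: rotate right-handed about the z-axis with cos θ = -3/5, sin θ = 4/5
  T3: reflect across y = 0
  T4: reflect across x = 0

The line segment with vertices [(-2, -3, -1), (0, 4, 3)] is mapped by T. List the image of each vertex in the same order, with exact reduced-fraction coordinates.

T1 translate by (3, 4, -1): (-2, -3, -1) → (1, 1, -2); (0, 4, 3) → (3, 8, 2)
T2 rotate right-handed about the z-axis with cos θ = -3/5, sin θ = 4/5: (1, 1, -2) → (-7/5, 1/5, -2); (3, 8, 2) → (-41/5, -12/5, 2)
T3 reflect across y = 0: (-7/5, 1/5, -2) → (-7/5, -1/5, -2); (-41/5, -12/5, 2) → (-41/5, 12/5, 2)
T4 reflect across x = 0: (-7/5, -1/5, -2) → (7/5, -1/5, -2); (-41/5, 12/5, 2) → (41/5, 12/5, 2)

image vertices: (7/5, -1/5, -2), (41/5, 12/5, 2)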